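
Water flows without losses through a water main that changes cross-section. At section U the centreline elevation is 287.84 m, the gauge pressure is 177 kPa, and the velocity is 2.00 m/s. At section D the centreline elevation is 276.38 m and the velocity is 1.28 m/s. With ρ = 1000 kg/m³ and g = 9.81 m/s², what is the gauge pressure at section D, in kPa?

Pressure head at U: ψ₁ = P₁/(ρg) = 177×1000 / (1000 × 9.81) = 18.04 m.
Velocity heads: v₁²/2g = 2.00²/19.62 = 0.204 m; v₂²/2g = 1.28²/19.62 = 0.084 m.
Total head H = z₁ + ψ₁ + v₁²/2g = 287.84 + 18.04 + 0.204 = 306.08 m.
ψ₂ = H − z₂ − v₂²/2g = 306.08 − 276.38 − 0.084 = 29.62 m.
P₂ = ρgψ₂ = 1000 × 9.81 × 29.62 ≈ 291 kPa.

P₂ ≈ 291 kPa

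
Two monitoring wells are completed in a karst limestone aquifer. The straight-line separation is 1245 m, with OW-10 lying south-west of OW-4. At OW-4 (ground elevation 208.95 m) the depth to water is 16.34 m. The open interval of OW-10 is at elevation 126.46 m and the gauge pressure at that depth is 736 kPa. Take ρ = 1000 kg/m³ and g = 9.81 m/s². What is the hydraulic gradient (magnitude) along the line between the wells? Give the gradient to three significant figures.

Total head at OW-4: h = 208.95 − 16.34 = 192.61 m.
Pressure head at OW-10: ψ = P/(ρg) = 736×1000 / (1000 × 9.81) = 75.03 m.
Total head at OW-10: h = z + ψ = 126.46 + 75.03 = 201.49 m.
Head difference: h(OW-4) − h(OW-10) = 192.61 − 201.49 = -8.88 m.
Hydraulic gradient: i = |Δh| / L = 8.88 / 1245 = 0.00713.

i ≈ 0.00713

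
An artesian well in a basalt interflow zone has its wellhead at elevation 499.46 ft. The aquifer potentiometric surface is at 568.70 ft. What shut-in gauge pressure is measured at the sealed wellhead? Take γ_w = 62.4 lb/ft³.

P ≈ 30.0 psi

Head above the cap: Δh = 568.70 − 499.46 = 69.24 ft.
P = γΔh/144 = 62.4 × 69.24 / 144 = 30.0 psi.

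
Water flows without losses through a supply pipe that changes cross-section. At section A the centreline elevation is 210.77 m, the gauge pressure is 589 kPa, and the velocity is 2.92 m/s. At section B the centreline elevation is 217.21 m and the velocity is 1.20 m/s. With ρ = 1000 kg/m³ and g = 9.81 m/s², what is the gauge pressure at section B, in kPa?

P₂ ≈ 529 kPa

Pressure head at A: ψ₁ = P₁/(ρg) = 589×1000 / (1000 × 9.81) = 60.04 m.
Velocity heads: v₁²/2g = 2.92²/19.62 = 0.435 m; v₂²/2g = 1.20²/19.62 = 0.073 m.
Total head H = z₁ + ψ₁ + v₁²/2g = 210.77 + 60.04 + 0.435 = 271.25 m.
ψ₂ = H − z₂ − v₂²/2g = 271.25 − 217.21 − 0.073 = 53.97 m.
P₂ = ρgψ₂ = 1000 × 9.81 × 53.97 ≈ 529 kPa.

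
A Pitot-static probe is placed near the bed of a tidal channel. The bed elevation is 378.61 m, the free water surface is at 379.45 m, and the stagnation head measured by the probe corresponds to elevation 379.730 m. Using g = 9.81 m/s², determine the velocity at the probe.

v ≈ 2.34 m/s

Near the bed, under hydrostatic conditions, the piezometric head (z + ψ) equals the free-surface elevation, 379.45 m.
Velocity head = total − piezometric = 379.730 − 379.45 = 0.280 m.
v = √(2g·h_v) = √(2 × 9.81 × 0.280) = 2.34 m/s.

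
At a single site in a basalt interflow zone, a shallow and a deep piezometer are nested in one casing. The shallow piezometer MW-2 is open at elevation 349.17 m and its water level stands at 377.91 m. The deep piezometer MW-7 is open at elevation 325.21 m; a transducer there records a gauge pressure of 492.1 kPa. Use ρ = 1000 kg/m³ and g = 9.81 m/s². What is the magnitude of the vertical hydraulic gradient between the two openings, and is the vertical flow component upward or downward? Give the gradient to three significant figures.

|i_v| ≈ 0.106; vertical flow is downward

Total head at MW-2: h = 377.91 m (water level in the standpipe).
Pressure head at MW-7: ψ = P/(ρg) = 492.1×1000 / (1000 × 9.81) = 50.16 m.
Total head at MW-7: h = z + ψ = 325.21 + 50.16 = 375.37 m.
Δh = h(MW-2) − h(MW-7) = 377.91 − 375.37 = 2.54 m.
Vertical separation Δz = 349.17 − 325.21 = 23.96 m.
|i_v| = |Δh| / Δz = 2.54 / 23.96 = 0.106.
Head is higher in the shallow piezometer, so vertical flow is downward (recharge condition).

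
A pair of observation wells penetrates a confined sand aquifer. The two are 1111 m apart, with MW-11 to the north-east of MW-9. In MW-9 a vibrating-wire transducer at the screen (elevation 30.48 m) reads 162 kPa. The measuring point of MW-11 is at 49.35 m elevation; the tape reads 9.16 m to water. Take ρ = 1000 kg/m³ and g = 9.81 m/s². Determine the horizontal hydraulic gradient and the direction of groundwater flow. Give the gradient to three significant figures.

Pressure head at MW-9: ψ = P/(ρg) = 162×1000 / (1000 × 9.81) = 16.51 m.
Total head at MW-9: h = z + ψ = 30.48 + 16.51 = 46.99 m.
Total head at MW-11: h = 49.35 − 9.16 = 40.19 m.
Head difference: h(MW-9) − h(MW-11) = 46.99 − 40.19 = 6.80 m.
Hydraulic gradient: i = |Δh| / L = 6.80 / 1111 = 0.00612.
Flow is from higher to lower head: from MW-9 toward MW-11, i.e. toward the north-east.

i ≈ 0.00612; groundwater flows toward the north-east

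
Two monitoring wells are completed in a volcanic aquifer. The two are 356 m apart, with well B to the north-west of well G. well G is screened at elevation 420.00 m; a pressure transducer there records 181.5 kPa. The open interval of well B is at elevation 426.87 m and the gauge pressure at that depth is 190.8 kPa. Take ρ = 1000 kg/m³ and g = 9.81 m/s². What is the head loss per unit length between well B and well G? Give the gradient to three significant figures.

Pressure head at well G: ψ = P/(ρg) = 181.5×1000 / (1000 × 9.81) = 18.50 m.
Total head at well G: h = z + ψ = 420.00 + 18.50 = 438.50 m.
Pressure head at well B: ψ = P/(ρg) = 190.8×1000 / (1000 × 9.81) = 19.45 m.
Total head at well B: h = z + ψ = 426.87 + 19.45 = 446.32 m.
Head difference: h(well G) − h(well B) = 438.50 − 446.32 = -7.82 m.
Hydraulic gradient: i = |Δh| / L = 7.82 / 356 = 0.0220.

i ≈ 0.0220 m/m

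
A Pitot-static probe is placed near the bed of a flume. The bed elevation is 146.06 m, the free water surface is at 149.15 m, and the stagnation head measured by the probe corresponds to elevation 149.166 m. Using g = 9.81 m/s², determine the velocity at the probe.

Near the bed, under hydrostatic conditions, the piezometric head (z + ψ) equals the free-surface elevation, 149.15 m.
Velocity head = total − piezometric = 149.166 − 149.15 = 0.016 m.
v = √(2g·h_v) = √(2 × 9.81 × 0.016) = 0.560 m/s.

v ≈ 0.560 m/s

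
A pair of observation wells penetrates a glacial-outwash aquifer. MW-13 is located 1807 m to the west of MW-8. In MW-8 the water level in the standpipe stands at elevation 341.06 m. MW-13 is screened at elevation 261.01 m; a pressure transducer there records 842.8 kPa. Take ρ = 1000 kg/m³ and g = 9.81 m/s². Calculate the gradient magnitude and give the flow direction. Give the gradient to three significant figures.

i ≈ 0.00324; groundwater flows toward the east

Total head at MW-8: h = 341.06 m (water level in the piezometer is the total head).
Pressure head at MW-13: ψ = P/(ρg) = 842.8×1000 / (1000 × 9.81) = 85.91 m.
Total head at MW-13: h = z + ψ = 261.01 + 85.91 = 346.92 m.
Head difference: h(MW-8) − h(MW-13) = 341.06 − 346.92 = -5.86 m.
Hydraulic gradient: i = |Δh| / L = 5.86 / 1807 = 0.00324.
Flow is from higher to lower head: from MW-13 toward MW-8, i.e. toward the east.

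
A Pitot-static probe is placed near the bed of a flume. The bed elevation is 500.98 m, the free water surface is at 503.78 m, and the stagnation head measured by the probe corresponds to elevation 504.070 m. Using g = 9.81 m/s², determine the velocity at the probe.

v ≈ 2.39 m/s

Near the bed, under hydrostatic conditions, the piezometric head (z + ψ) equals the free-surface elevation, 503.78 m.
Velocity head = total − piezometric = 504.070 − 503.78 = 0.290 m.
v = √(2g·h_v) = √(2 × 9.81 × 0.290) = 2.39 m/s.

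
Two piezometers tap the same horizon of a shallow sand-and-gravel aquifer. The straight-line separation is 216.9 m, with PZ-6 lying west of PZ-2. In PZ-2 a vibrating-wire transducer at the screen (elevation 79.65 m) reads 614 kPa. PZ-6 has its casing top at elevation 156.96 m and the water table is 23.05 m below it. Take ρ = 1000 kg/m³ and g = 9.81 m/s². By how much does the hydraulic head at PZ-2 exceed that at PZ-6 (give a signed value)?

Δh ≈ 8.33 m

Pressure head at PZ-2: ψ = P/(ρg) = 614×1000 / (1000 × 9.81) = 62.59 m.
Total head at PZ-2: h = z + ψ = 79.65 + 62.59 = 142.24 m.
Total head at PZ-6: h = 156.96 − 23.05 = 133.91 m.
Head difference: h(PZ-2) − h(PZ-6) = 142.24 − 133.91 = 8.33 m.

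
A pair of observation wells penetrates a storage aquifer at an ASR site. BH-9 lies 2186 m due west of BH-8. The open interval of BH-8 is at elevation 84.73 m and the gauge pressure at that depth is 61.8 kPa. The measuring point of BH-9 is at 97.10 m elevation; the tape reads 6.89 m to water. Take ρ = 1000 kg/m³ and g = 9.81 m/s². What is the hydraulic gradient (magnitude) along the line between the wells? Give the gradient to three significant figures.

i ≈ 0.000375

Pressure head at BH-8: ψ = P/(ρg) = 61.8×1000 / (1000 × 9.81) = 6.30 m.
Total head at BH-8: h = z + ψ = 84.73 + 6.30 = 91.03 m.
Total head at BH-9: h = 97.10 − 6.89 = 90.21 m.
Head difference: h(BH-8) − h(BH-9) = 91.03 − 90.21 = 0.82 m.
Hydraulic gradient: i = |Δh| / L = 0.82 / 2186 = 0.000375.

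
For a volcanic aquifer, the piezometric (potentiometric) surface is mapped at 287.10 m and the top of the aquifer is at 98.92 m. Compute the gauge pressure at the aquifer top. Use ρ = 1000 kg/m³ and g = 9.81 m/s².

P ≈ 1850 kPa

Pressure head at the aquifer top: ψ = h − z = 287.10 − 98.92 = 188.18 m.
P = ρgψ = 1000 × 9.81 × 188.18 = 1846046 Pa ≈ 1850 kPa.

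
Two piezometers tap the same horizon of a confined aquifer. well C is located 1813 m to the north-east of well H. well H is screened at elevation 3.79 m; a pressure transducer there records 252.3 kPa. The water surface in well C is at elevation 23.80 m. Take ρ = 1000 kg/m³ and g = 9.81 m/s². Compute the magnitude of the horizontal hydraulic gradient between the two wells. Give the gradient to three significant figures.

i ≈ 0.00315

Pressure head at well H: ψ = P/(ρg) = 252.3×1000 / (1000 × 9.81) = 25.72 m.
Total head at well H: h = z + ψ = 3.79 + 25.72 = 29.51 m.
Total head at well C: h = 23.80 m (water level in the piezometer is the total head).
Head difference: h(well H) − h(well C) = 29.51 − 23.80 = 5.71 m.
Hydraulic gradient: i = |Δh| / L = 5.71 / 1813 = 0.00315.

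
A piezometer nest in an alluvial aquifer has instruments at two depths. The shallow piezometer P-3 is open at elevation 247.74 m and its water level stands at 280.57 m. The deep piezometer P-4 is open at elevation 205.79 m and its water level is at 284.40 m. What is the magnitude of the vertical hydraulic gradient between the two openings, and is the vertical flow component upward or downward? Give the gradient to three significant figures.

|i_v| ≈ 0.0913; vertical flow is upward

Total head at P-3: h = 280.57 m (water level in the standpipe).
Total head at P-4: h = 284.40 m.
Δh = h(P-3) − h(P-4) = 280.57 − 284.40 = -3.83 m.
Vertical separation Δz = 247.74 − 205.79 = 41.95 m.
|i_v| = |Δh| / Δz = 3.83 / 41.95 = 0.0913.
Head is higher in the deep piezometer, so vertical flow is upward (discharge condition).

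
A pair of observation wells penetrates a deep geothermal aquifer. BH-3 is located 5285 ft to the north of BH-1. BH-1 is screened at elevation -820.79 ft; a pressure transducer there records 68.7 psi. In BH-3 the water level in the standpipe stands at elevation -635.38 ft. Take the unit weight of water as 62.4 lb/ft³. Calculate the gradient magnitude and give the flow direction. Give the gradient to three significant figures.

i ≈ 0.00508; groundwater flows toward the south

Pressure head at BH-1: ψ = 144·P/γ = 144 × 68.7 / 62.4 = 158.54 ft.
Total head at BH-1: h = z + ψ = -820.79 + 158.54 = -662.25 ft.
Total head at BH-3: h = -635.38 ft (water level in the piezometer is the total head).
Head difference: h(BH-1) − h(BH-3) = -662.25 − (-635.38) = -26.87 ft.
Hydraulic gradient: i = |Δh| / L = 26.87 / 5285 = 0.00508.
Flow is from higher to lower head: from BH-3 toward BH-1, i.e. toward the south.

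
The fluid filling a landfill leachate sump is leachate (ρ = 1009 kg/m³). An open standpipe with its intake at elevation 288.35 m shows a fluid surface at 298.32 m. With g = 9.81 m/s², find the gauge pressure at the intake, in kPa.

P ≈ 98.7 kPa

Pressure head ψ = h − z = 298.32 − 288.35 = 9.97 m.
P = ρgψ = 1009 × 9.81 × 9.97 = 98686 Pa ≈ 98.7 kPa.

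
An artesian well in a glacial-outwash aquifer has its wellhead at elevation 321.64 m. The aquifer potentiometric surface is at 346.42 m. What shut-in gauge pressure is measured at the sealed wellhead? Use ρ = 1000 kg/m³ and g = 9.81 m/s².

P ≈ 243 kPa

Head above the cap: Δh = 346.42 − 321.64 = 24.78 m.
P = ρgΔh = 1000 × 9.81 × 24.78 = 243092 Pa ≈ 243 kPa.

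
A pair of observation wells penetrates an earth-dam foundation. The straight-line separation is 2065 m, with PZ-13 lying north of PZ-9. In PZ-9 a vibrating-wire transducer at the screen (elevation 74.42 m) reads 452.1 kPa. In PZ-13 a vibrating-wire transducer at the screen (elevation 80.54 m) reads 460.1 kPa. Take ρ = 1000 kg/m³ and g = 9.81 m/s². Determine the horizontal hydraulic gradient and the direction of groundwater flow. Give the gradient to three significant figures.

i ≈ 0.00336; groundwater flows toward the south

Pressure head at PZ-9: ψ = P/(ρg) = 452.1×1000 / (1000 × 9.81) = 46.09 m.
Total head at PZ-9: h = z + ψ = 74.42 + 46.09 = 120.51 m.
Pressure head at PZ-13: ψ = P/(ρg) = 460.1×1000 / (1000 × 9.81) = 46.90 m.
Total head at PZ-13: h = z + ψ = 80.54 + 46.90 = 127.44 m.
Head difference: h(PZ-9) − h(PZ-13) = 120.51 − 127.44 = -6.93 m.
Hydraulic gradient: i = |Δh| / L = 6.93 / 2065 = 0.00336.
Flow is from higher to lower head: from PZ-13 toward PZ-9, i.e. toward the south.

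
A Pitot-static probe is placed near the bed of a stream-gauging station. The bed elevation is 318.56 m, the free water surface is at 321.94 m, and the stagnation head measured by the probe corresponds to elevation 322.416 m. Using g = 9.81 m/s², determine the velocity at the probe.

v ≈ 3.06 m/s

Near the bed, under hydrostatic conditions, the piezometric head (z + ψ) equals the free-surface elevation, 321.94 m.
Velocity head = total − piezometric = 322.416 − 321.94 = 0.476 m.
v = √(2g·h_v) = √(2 × 9.81 × 0.476) = 3.06 m/s.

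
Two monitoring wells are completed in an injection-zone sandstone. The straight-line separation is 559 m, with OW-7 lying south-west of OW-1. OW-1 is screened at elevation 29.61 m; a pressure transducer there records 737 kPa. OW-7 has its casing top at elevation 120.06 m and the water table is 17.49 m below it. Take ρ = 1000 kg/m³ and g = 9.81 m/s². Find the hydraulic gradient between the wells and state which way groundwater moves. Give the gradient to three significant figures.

i ≈ 0.00388; groundwater flows toward the south-west

Pressure head at OW-1: ψ = P/(ρg) = 737×1000 / (1000 × 9.81) = 75.13 m.
Total head at OW-1: h = z + ψ = 29.61 + 75.13 = 104.74 m.
Total head at OW-7: h = 120.06 − 17.49 = 102.57 m.
Head difference: h(OW-1) − h(OW-7) = 104.74 − 102.57 = 2.17 m.
Hydraulic gradient: i = |Δh| / L = 2.17 / 559 = 0.00388.
Flow is from higher to lower head: from OW-1 toward OW-7, i.e. toward the south-west.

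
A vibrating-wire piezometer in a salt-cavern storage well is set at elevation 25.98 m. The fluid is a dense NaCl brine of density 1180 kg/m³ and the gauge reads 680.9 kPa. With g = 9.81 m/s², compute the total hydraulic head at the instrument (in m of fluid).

h ≈ 84.80 m

ψ = P/(ρg) = 680.9×1000 / (1180 × 9.81) = 58.82 m.
h = z + ψ = 25.98 + 58.82 = 84.80 m.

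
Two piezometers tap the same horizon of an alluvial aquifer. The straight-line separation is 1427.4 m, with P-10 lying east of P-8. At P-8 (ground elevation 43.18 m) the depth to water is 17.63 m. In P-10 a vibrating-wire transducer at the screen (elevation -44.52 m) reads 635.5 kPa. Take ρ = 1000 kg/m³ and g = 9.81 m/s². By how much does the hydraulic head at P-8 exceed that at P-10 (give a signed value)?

Δh ≈ 5.29 m

Total head at P-8: h = 43.18 − 17.63 = 25.55 m.
Pressure head at P-10: ψ = P/(ρg) = 635.5×1000 / (1000 × 9.81) = 64.78 m.
Total head at P-10: h = z + ψ = -44.52 + 64.78 = 20.26 m.
Head difference: h(P-8) − h(P-10) = 25.55 − 20.26 = 5.29 m.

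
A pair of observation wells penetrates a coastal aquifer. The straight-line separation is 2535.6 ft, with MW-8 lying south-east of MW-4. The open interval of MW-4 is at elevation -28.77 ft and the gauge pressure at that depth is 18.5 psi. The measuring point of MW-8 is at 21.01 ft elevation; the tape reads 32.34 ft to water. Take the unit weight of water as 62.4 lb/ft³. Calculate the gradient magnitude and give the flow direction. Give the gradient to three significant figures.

i ≈ 0.00996; groundwater flows toward the south-east

Pressure head at MW-4: ψ = 144·P/γ = 144 × 18.5 / 62.4 = 42.69 ft.
Total head at MW-4: h = z + ψ = -28.77 + 42.69 = 13.92 ft.
Total head at MW-8: h = 21.01 − 32.34 = -11.33 ft.
Head difference: h(MW-4) − h(MW-8) = 13.92 − (-11.33) = 25.25 ft.
Hydraulic gradient: i = |Δh| / L = 25.25 / 2535.6 = 0.00996.
Flow is from higher to lower head: from MW-4 toward MW-8, i.e. toward the south-east.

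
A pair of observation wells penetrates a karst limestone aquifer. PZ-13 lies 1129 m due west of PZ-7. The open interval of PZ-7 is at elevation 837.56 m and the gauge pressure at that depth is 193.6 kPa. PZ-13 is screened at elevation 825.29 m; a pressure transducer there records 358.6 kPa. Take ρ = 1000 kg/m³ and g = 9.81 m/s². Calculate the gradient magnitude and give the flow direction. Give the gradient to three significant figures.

Pressure head at PZ-7: ψ = P/(ρg) = 193.6×1000 / (1000 × 9.81) = 19.73 m.
Total head at PZ-7: h = z + ψ = 837.56 + 19.73 = 857.29 m.
Pressure head at PZ-13: ψ = P/(ρg) = 358.6×1000 / (1000 × 9.81) = 36.55 m.
Total head at PZ-13: h = z + ψ = 825.29 + 36.55 = 861.84 m.
Head difference: h(PZ-7) − h(PZ-13) = 857.29 − 861.84 = -4.55 m.
Hydraulic gradient: i = |Δh| / L = 4.55 / 1129 = 0.00403.
Flow is from higher to lower head: from PZ-13 toward PZ-7, i.e. toward the east.

i ≈ 0.00403; groundwater flows toward the east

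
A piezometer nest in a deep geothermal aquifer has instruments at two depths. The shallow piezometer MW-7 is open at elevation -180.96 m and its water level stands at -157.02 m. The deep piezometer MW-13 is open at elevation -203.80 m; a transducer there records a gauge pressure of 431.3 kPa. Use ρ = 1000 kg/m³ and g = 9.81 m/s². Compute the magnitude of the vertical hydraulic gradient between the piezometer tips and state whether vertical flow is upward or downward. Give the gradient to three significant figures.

Total head at MW-7: h = -157.02 m (water level in the standpipe).
Pressure head at MW-13: ψ = P/(ρg) = 431.3×1000 / (1000 × 9.81) = 43.97 m.
Total head at MW-13: h = z + ψ = -203.80 + 43.97 = -159.83 m.
Δh = h(MW-7) − h(MW-13) = -157.02 − (-159.83) = 2.81 m.
Vertical separation Δz = -180.96 − (-203.80) = 22.84 m.
|i_v| = |Δh| / Δz = 2.81 / 22.84 = 0.123.
Head is higher in the shallow piezometer, so vertical flow is downward (recharge condition).

|i_v| ≈ 0.123; vertical flow is downward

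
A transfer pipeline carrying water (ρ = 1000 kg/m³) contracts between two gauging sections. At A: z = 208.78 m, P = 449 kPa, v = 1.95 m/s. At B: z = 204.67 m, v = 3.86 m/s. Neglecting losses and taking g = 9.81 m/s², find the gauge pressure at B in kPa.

Pressure head at A: ψ₁ = P₁/(ρg) = 449×1000 / (1000 × 9.81) = 45.77 m.
Velocity heads: v₁²/2g = 1.95²/19.62 = 0.194 m; v₂²/2g = 3.86²/19.62 = 0.759 m.
Total head H = z₁ + ψ₁ + v₁²/2g = 208.78 + 45.77 + 0.194 = 254.74 m.
ψ₂ = H − z₂ − v₂²/2g = 254.74 − 204.67 − 0.759 = 49.31 m.
P₂ = ρgψ₂ = 1000 × 9.81 × 49.31 ≈ 484 kPa.

P₂ ≈ 484 kPa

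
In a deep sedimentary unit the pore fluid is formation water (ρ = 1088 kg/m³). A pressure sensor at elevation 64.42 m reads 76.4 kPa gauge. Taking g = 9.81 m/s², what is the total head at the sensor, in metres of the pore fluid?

h ≈ 71.58 m

ψ = P/(ρg) = 76.4×1000 / (1088 × 9.81) = 7.16 m.
h = z + ψ = 64.42 + 7.16 = 71.58 m.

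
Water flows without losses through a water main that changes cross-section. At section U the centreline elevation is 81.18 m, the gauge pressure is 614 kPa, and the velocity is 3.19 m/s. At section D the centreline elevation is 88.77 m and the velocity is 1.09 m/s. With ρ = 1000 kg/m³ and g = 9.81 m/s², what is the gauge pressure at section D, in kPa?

P₂ ≈ 544 kPa

Pressure head at U: ψ₁ = P₁/(ρg) = 614×1000 / (1000 × 9.81) = 62.59 m.
Velocity heads: v₁²/2g = 3.19²/19.62 = 0.519 m; v₂²/2g = 1.09²/19.62 = 0.061 m.
Total head H = z₁ + ψ₁ + v₁²/2g = 81.18 + 62.59 + 0.519 = 144.29 m.
ψ₂ = H − z₂ − v₂²/2g = 144.29 − 88.77 − 0.061 = 55.46 m.
P₂ = ρgψ₂ = 1000 × 9.81 × 55.46 ≈ 544 kPa.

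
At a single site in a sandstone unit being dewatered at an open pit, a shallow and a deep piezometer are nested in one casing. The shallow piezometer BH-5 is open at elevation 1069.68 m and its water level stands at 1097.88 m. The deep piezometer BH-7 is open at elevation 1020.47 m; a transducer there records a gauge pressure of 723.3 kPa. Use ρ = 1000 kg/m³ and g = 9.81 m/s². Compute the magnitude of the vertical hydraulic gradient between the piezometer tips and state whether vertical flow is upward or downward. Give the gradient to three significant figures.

Total head at BH-5: h = 1097.88 m (water level in the standpipe).
Pressure head at BH-7: ψ = P/(ρg) = 723.3×1000 / (1000 × 9.81) = 73.73 m.
Total head at BH-7: h = z + ψ = 1020.47 + 73.73 = 1094.20 m.
Δh = h(BH-5) − h(BH-7) = 1097.88 − 1094.20 = 3.68 m.
Vertical separation Δz = 1069.68 − 1020.47 = 49.21 m.
|i_v| = |Δh| / Δz = 3.68 / 49.21 = 0.0748.
Head is higher in the shallow piezometer, so vertical flow is downward (recharge condition).

|i_v| ≈ 0.0748; vertical flow is downward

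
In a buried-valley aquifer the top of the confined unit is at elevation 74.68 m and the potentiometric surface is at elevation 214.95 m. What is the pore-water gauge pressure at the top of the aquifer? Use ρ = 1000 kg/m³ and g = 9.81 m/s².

P ≈ 1380 kPa

Pressure head at the aquifer top: ψ = h − z = 214.95 − 74.68 = 140.27 m.
P = ρgψ = 1000 × 9.81 × 140.27 = 1376049 Pa ≈ 1380 kPa.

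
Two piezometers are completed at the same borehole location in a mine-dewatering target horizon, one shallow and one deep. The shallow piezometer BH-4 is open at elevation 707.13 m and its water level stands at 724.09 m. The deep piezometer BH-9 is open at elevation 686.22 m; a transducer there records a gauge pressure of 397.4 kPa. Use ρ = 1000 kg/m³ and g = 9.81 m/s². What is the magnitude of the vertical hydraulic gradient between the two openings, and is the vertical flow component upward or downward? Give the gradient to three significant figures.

Total head at BH-4: h = 724.09 m (water level in the standpipe).
Pressure head at BH-9: ψ = P/(ρg) = 397.4×1000 / (1000 × 9.81) = 40.51 m.
Total head at BH-9: h = z + ψ = 686.22 + 40.51 = 726.73 m.
Δh = h(BH-4) − h(BH-9) = 724.09 − 726.73 = -2.64 m.
Vertical separation Δz = 707.13 − 686.22 = 20.91 m.
|i_v| = |Δh| / Δz = 2.64 / 20.91 = 0.126.
Head is higher in the deep piezometer, so vertical flow is upward (discharge condition).

|i_v| ≈ 0.126; vertical flow is upward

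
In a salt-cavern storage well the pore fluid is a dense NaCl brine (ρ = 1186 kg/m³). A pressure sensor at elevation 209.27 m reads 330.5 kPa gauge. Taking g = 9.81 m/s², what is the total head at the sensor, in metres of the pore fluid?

ψ = P/(ρg) = 330.5×1000 / (1186 × 9.81) = 28.41 m.
h = z + ψ = 209.27 + 28.41 = 237.68 m.

h ≈ 237.68 m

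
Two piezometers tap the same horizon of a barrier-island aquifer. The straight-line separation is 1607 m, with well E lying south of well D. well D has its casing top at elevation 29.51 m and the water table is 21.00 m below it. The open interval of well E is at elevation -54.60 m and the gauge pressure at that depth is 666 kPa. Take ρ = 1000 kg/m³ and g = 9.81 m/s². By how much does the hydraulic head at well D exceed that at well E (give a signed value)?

Δh ≈ -4.78 m

Total head at well D: h = 29.51 − 21.00 = 8.51 m.
Pressure head at well E: ψ = P/(ρg) = 666×1000 / (1000 × 9.81) = 67.89 m.
Total head at well E: h = z + ψ = -54.60 + 67.89 = 13.29 m.
Head difference: h(well D) − h(well E) = 8.51 − 13.29 = -4.78 m.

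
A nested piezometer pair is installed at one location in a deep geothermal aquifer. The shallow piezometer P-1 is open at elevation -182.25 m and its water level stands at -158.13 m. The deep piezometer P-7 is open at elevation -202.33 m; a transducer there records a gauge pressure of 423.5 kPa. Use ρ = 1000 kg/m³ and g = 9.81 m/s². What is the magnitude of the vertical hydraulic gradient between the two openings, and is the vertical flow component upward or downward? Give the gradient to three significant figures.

|i_v| ≈ 0.0513; vertical flow is downward

Total head at P-1: h = -158.13 m (water level in the standpipe).
Pressure head at P-7: ψ = P/(ρg) = 423.5×1000 / (1000 × 9.81) = 43.17 m.
Total head at P-7: h = z + ψ = -202.33 + 43.17 = -159.16 m.
Δh = h(P-1) − h(P-7) = -158.13 − (-159.16) = 1.03 m.
Vertical separation Δz = -182.25 − (-202.33) = 20.08 m.
|i_v| = |Δh| / Δz = 1.03 / 20.08 = 0.0513.
Head is higher in the shallow piezometer, so vertical flow is downward (recharge condition).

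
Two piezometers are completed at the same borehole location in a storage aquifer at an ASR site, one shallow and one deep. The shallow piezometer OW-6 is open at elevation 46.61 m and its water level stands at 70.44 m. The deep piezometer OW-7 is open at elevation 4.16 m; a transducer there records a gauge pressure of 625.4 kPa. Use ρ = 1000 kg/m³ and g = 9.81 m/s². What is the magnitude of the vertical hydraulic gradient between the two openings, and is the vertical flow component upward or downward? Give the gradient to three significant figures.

Total head at OW-6: h = 70.44 m (water level in the standpipe).
Pressure head at OW-7: ψ = P/(ρg) = 625.4×1000 / (1000 × 9.81) = 63.75 m.
Total head at OW-7: h = z + ψ = 4.16 + 63.75 = 67.91 m.
Δh = h(OW-6) − h(OW-7) = 70.44 − 67.91 = 2.53 m.
Vertical separation Δz = 46.61 − 4.16 = 42.45 m.
|i_v| = |Δh| / Δz = 2.53 / 42.45 = 0.0596.
Head is higher in the shallow piezometer, so vertical flow is downward (recharge condition).

|i_v| ≈ 0.0596; vertical flow is downward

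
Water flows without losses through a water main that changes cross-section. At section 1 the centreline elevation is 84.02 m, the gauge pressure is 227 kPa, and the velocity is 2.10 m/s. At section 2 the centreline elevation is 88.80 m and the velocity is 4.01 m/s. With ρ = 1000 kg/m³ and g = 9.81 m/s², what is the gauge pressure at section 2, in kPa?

P₂ ≈ 174 kPa

Pressure head at 1: ψ₁ = P₁/(ρg) = 227×1000 / (1000 × 9.81) = 23.14 m.
Velocity heads: v₁²/2g = 2.10²/19.62 = 0.225 m; v₂²/2g = 4.01²/19.62 = 0.820 m.
Total head H = z₁ + ψ₁ + v₁²/2g = 84.02 + 23.14 + 0.225 = 107.38 m.
ψ₂ = H − z₂ − v₂²/2g = 107.38 − 88.80 − 0.820 = 17.76 m.
P₂ = ρgψ₂ = 1000 × 9.81 × 17.76 ≈ 174 kPa.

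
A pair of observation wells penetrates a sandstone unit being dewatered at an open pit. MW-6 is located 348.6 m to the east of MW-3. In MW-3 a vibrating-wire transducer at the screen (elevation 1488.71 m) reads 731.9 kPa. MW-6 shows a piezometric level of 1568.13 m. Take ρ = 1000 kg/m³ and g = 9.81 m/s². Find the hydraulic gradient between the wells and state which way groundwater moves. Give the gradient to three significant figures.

Pressure head at MW-3: ψ = P/(ρg) = 731.9×1000 / (1000 × 9.81) = 74.61 m.
Total head at MW-3: h = z + ψ = 1488.71 + 74.61 = 1563.32 m.
Total head at MW-6: h = 1568.13 m (water level in the piezometer is the total head).
Head difference: h(MW-3) − h(MW-6) = 1563.32 − 1568.13 = -4.81 m.
Hydraulic gradient: i = |Δh| / L = 4.81 / 348.6 = 0.0138.
Flow is from higher to lower head: from MW-6 toward MW-3, i.e. toward the west.

i ≈ 0.0138; groundwater flows toward the west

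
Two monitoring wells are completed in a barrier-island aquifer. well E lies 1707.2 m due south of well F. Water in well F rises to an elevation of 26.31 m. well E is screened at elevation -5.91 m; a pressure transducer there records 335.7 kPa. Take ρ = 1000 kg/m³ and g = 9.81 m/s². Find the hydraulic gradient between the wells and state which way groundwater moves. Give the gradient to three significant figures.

i ≈ 0.00117; groundwater flows toward the north

Total head at well F: h = 26.31 m (water level in the piezometer is the total head).
Pressure head at well E: ψ = P/(ρg) = 335.7×1000 / (1000 × 9.81) = 34.22 m.
Total head at well E: h = z + ψ = -5.91 + 34.22 = 28.31 m.
Head difference: h(well F) − h(well E) = 26.31 − 28.31 = -2.00 m.
Hydraulic gradient: i = |Δh| / L = 2.00 / 1707.2 = 0.00117.
Flow is from higher to lower head: from well E toward well F, i.e. toward the north.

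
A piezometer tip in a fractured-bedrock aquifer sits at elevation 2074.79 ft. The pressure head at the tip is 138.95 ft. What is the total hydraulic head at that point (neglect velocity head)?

h ≈ 2213.74 ft

h = z + ψ = 2074.79 + 138.95 = 2213.74 ft.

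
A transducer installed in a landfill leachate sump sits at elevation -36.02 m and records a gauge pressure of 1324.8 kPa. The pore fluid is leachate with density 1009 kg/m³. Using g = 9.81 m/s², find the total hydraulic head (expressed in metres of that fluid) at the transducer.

ψ = P/(ρg) = 1324.8×1000 / (1009 × 9.81) = 133.84 m.
h = z + ψ = -36.02 + 133.84 = 97.82 m.

h ≈ 97.82 m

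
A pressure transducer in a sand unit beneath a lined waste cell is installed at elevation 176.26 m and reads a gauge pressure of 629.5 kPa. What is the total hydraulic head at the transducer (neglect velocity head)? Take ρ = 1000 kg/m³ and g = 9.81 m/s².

ψ = P/(ρg) = 629.5×1000 / (1000 × 9.81) = 64.17 m.
h = z + ψ = 176.26 + 64.17 = 240.43 m.

h ≈ 240.43 m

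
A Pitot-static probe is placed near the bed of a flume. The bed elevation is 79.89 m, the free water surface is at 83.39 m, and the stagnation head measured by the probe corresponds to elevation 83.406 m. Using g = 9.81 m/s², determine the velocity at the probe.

Near the bed, under hydrostatic conditions, the piezometric head (z + ψ) equals the free-surface elevation, 83.39 m.
Velocity head = total − piezometric = 83.406 − 83.39 = 0.016 m.
v = √(2g·h_v) = √(2 × 9.81 × 0.016) = 0.560 m/s.

v ≈ 0.560 m/s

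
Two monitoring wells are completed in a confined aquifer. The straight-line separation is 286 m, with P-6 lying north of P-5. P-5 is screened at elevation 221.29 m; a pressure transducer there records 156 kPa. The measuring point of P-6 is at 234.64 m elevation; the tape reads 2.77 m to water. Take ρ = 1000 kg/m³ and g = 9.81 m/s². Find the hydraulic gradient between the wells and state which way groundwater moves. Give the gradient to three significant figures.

i ≈ 0.0186; groundwater flows toward the north

Pressure head at P-5: ψ = P/(ρg) = 156×1000 / (1000 × 9.81) = 15.90 m.
Total head at P-5: h = z + ψ = 221.29 + 15.90 = 237.19 m.
Total head at P-6: h = 234.64 − 2.77 = 231.87 m.
Head difference: h(P-5) − h(P-6) = 237.19 − 231.87 = 5.32 m.
Hydraulic gradient: i = |Δh| / L = 5.32 / 286 = 0.0186.
Flow is from higher to lower head: from P-5 toward P-6, i.e. toward the north.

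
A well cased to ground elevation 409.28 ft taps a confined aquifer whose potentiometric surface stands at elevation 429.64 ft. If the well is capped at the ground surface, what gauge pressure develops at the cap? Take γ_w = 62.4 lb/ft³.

P ≈ 8.82 psi

Head above the cap: Δh = 429.64 − 409.28 = 20.36 ft.
P = γΔh/144 = 62.4 × 20.36 / 144 = 8.82 psi.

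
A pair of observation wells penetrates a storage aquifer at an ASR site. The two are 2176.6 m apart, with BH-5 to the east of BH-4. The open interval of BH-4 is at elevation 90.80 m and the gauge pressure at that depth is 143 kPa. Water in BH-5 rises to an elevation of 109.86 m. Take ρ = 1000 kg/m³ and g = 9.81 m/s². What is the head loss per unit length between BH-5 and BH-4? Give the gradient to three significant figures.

Pressure head at BH-4: ψ = P/(ρg) = 143×1000 / (1000 × 9.81) = 14.58 m.
Total head at BH-4: h = z + ψ = 90.80 + 14.58 = 105.38 m.
Total head at BH-5: h = 109.86 m (water level in the piezometer is the total head).
Head difference: h(BH-4) − h(BH-5) = 105.38 − 109.86 = -4.48 m.
Hydraulic gradient: i = |Δh| / L = 4.48 / 2176.6 = 0.00206.

i ≈ 0.00206 m/m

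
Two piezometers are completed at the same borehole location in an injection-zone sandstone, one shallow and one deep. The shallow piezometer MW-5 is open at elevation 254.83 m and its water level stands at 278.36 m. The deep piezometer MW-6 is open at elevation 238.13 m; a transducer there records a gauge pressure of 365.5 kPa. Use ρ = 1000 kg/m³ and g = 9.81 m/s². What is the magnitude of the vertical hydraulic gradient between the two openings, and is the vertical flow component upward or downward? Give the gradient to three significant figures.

Total head at MW-5: h = 278.36 m (water level in the standpipe).
Pressure head at MW-6: ψ = P/(ρg) = 365.5×1000 / (1000 × 9.81) = 37.26 m.
Total head at MW-6: h = z + ψ = 238.13 + 37.26 = 275.39 m.
Δh = h(MW-5) − h(MW-6) = 278.36 − 275.39 = 2.97 m.
Vertical separation Δz = 254.83 − 238.13 = 16.70 m.
|i_v| = |Δh| / Δz = 2.97 / 16.70 = 0.178.
Head is higher in the shallow piezometer, so vertical flow is downward (recharge condition).

|i_v| ≈ 0.178; vertical flow is downward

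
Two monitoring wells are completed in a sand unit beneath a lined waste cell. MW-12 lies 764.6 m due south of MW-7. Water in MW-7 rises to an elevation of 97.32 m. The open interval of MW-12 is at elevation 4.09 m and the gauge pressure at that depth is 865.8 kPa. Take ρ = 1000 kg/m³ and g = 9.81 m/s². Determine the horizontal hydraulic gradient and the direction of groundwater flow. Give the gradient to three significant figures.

Total head at MW-7: h = 97.32 m (water level in the piezometer is the total head).
Pressure head at MW-12: ψ = P/(ρg) = 865.8×1000 / (1000 × 9.81) = 88.26 m.
Total head at MW-12: h = z + ψ = 4.09 + 88.26 = 92.35 m.
Head difference: h(MW-7) − h(MW-12) = 97.32 − 92.35 = 4.97 m.
Hydraulic gradient: i = |Δh| / L = 4.97 / 764.6 = 0.00650.
Flow is from higher to lower head: from MW-7 toward MW-12, i.e. toward the south.

i ≈ 0.00650; groundwater flows toward the south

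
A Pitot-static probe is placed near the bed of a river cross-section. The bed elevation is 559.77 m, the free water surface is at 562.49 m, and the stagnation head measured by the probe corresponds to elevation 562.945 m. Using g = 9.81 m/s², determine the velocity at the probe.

v ≈ 2.99 m/s

Near the bed, under hydrostatic conditions, the piezometric head (z + ψ) equals the free-surface elevation, 562.49 m.
Velocity head = total − piezometric = 562.945 − 562.49 = 0.455 m.
v = √(2g·h_v) = √(2 × 9.81 × 0.455) = 2.99 m/s.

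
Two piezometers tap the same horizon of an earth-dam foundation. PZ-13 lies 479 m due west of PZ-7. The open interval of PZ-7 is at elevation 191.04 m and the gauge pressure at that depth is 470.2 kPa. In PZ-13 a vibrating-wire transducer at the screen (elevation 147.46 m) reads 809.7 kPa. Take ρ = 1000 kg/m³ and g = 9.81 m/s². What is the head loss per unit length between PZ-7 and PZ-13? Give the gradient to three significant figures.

Pressure head at PZ-7: ψ = P/(ρg) = 470.2×1000 / (1000 × 9.81) = 47.93 m.
Total head at PZ-7: h = z + ψ = 191.04 + 47.93 = 238.97 m.
Pressure head at PZ-13: ψ = P/(ρg) = 809.7×1000 / (1000 × 9.81) = 82.54 m.
Total head at PZ-13: h = z + ψ = 147.46 + 82.54 = 230.00 m.
Head difference: h(PZ-7) − h(PZ-13) = 238.97 − 230.00 = 8.97 m.
Hydraulic gradient: i = |Δh| / L = 8.97 / 479 = 0.0187.

i ≈ 0.0187 m/m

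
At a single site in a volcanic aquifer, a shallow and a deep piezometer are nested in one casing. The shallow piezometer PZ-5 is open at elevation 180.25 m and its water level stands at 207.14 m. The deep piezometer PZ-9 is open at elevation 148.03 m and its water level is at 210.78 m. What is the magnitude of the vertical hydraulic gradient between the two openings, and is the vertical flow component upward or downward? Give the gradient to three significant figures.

|i_v| ≈ 0.113; vertical flow is upward

Total head at PZ-5: h = 207.14 m (water level in the standpipe).
Total head at PZ-9: h = 210.78 m.
Δh = h(PZ-5) − h(PZ-9) = 207.14 − 210.78 = -3.64 m.
Vertical separation Δz = 180.25 − 148.03 = 32.22 m.
|i_v| = |Δh| / Δz = 3.64 / 32.22 = 0.113.
Head is higher in the deep piezometer, so vertical flow is upward (discharge condition).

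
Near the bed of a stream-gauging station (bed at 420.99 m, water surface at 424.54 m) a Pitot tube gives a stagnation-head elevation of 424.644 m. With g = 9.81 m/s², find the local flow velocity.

v ≈ 1.43 m/s

Near the bed, under hydrostatic conditions, the piezometric head (z + ψ) equals the free-surface elevation, 424.54 m.
Velocity head = total − piezometric = 424.644 − 424.54 = 0.104 m.
v = √(2g·h_v) = √(2 × 9.81 × 0.104) = 1.43 m/s.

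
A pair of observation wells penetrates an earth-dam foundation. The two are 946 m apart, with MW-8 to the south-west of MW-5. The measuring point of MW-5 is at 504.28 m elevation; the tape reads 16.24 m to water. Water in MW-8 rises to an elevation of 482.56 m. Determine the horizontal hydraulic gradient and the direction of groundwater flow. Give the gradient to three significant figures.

i ≈ 0.00579; groundwater flows toward the south-west

Total head at MW-5: h = 504.28 − 16.24 = 488.04 m.
Total head at MW-8: h = 482.56 m (water level in the piezometer is the total head).
Head difference: h(MW-5) − h(MW-8) = 488.04 − 482.56 = 5.48 m.
Hydraulic gradient: i = |Δh| / L = 5.48 / 946 = 0.00579.
Flow is from higher to lower head: from MW-5 toward MW-8, i.e. toward the south-west.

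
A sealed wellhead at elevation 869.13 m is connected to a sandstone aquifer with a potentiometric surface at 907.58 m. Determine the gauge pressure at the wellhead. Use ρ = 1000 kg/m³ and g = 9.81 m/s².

P ≈ 377 kPa

Head above the cap: Δh = 907.58 − 869.13 = 38.45 m.
P = ρgΔh = 1000 × 9.81 × 38.45 = 377194 Pa ≈ 377 kPa.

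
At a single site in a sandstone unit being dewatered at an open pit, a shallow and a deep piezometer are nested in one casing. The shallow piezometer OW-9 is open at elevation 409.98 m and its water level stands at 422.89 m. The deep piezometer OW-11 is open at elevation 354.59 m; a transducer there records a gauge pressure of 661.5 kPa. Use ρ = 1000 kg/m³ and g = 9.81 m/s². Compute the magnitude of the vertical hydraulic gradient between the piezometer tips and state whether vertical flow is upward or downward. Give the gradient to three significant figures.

|i_v| ≈ 0.0157; vertical flow is downward

Total head at OW-9: h = 422.89 m (water level in the standpipe).
Pressure head at OW-11: ψ = P/(ρg) = 661.5×1000 / (1000 × 9.81) = 67.43 m.
Total head at OW-11: h = z + ψ = 354.59 + 67.43 = 422.02 m.
Δh = h(OW-9) − h(OW-11) = 422.89 − 422.02 = 0.87 m.
Vertical separation Δz = 409.98 − 354.59 = 55.39 m.
|i_v| = |Δh| / Δz = 0.87 / 55.39 = 0.0157.
Head is higher in the shallow piezometer, so vertical flow is downward (recharge condition).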